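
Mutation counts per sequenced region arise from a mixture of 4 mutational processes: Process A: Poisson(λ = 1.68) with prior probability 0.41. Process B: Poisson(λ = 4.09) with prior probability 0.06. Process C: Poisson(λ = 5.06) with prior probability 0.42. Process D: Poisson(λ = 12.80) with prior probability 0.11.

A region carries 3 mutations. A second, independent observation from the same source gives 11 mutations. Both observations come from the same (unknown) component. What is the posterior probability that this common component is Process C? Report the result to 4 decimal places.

Apply Bayes' rule: the posterior for each component is proportional to its prior times its likelihood at x.
Since both observations come from the same component, the likelihood for component k is f_k(x₁)·f_k(x₂).
  L_A = [0.147286] × [1.40486e-06] = 2.06916e-07
  L_B = [0.190877] × [0.00224665] = 0.000428835
  L_C = [0.137016] × [0.00885054] = 0.00121266
  L_D = [0.00096496] × [0.104516] = 0.000100854
Prior × likelihood for each component:
  π_A·L_A = 0.41 × 2.06916e-07 = 8.48355e-08
  π_B·L_B = 0.06 × 0.000428835 = 2.57301e-05
  π_C·L_C = 0.42 × 0.00121266 = 0.000509318
  π_D·L_D = 0.11 × 0.000100854 = 1.1094e-05
Marginal: 8.48355e-08 + 2.57301e-05 + 0.000509318 + 1.1094e-05 = 0.000546227
Responsibility of Process C: 0.000509318 / 0.000546227 ≈ 0.9324

0.9324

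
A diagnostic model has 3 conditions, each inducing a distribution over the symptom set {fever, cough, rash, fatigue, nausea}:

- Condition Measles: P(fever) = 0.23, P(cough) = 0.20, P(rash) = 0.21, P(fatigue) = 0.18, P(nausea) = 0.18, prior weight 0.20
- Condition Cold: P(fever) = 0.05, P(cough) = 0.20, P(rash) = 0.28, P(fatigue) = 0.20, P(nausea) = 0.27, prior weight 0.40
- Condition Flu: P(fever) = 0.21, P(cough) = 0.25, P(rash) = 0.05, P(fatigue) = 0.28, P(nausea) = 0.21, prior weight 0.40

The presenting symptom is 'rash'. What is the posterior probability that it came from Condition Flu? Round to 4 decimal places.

P(component k | x) = π_k·f_k(x) / marginal(x), where marginal(x) = Σ_j π_j·f_j(x).
Categorical probabilities:
  L_Measles = 0.21
  L_Cold = 0.28
  L_Flu = 0.05
Unnormalised posteriors:
  π_Measles·L_Measles = 0.20 × 0.21 = 0.042
  π_Cold·L_Cold = 0.40 × 0.28 = 0.112
  π_Flu·L_Flu = 0.40 × 0.05 = 0.02
Normaliser: 0.042 + 0.112 + 0.02 = 0.174
Responsibility of Condition Flu: 0.02 / 0.174 ≈ 0.1149

0.1149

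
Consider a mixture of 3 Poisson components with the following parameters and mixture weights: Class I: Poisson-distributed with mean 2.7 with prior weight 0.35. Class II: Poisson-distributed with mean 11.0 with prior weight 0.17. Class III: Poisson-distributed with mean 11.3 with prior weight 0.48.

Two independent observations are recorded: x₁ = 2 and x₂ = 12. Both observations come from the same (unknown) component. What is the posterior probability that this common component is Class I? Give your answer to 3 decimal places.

0.029

The responsibility of component k is π_k f_k(x) divided by Σ_j π_j f_j(x).
Since both observations come from the same component, the likelihood for component k is f_k(x₁)·f_k(x₂).
  p_I = [0.244964] × [2.10588e-05] = 5.15864e-06
  p_II = [0.00101045] × [0.10943] = 0.000110574
  p_III = [0.000789949] × [0.111964] = 8.84455e-05
Multiply by the mixture weights:
  π_I·p_I = 0.35 × 5.15864e-06 = 1.80553e-06
  π_II·p_II = 0.17 × 0.000110574 = 1.87975e-05
  π_III·p_III = 0.48 × 8.84455e-05 = 4.24539e-05
Evidence: 1.80553e-06 + 1.87975e-05 + 4.24539e-05 = 6.30569e-05
Responsibility of Class I: 1.80553e-06 / 6.30569e-05 ≈ 0.029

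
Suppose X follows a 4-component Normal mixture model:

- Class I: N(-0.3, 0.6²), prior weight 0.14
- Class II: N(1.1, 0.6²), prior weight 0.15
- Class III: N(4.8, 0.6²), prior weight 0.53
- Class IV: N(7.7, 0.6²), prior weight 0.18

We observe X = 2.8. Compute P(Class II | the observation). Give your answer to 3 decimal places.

0.569

Apply Bayes' rule: the posterior for each component is proportional to its prior times its likelihood at x.
Evaluate each component's likelihood at the observed value:
  p_I = 1.06202e-06
  p_II = 0.0120102
  p_III = 0.00257046
  p_IV = 2.18899e-15
Prior × likelihood for each component:
  w_I·p_I = 0.14 × 1.06202e-06 = 1.48683e-07
  w_II·p_II = 0.15 × 0.0120102 = 0.00180152
  w_III·p_III = 0.53 × 0.00257046 = 0.00136235
  w_IV·p_IV = 0.18 × 2.18899e-15 = 3.94019e-16
Evidence: 1.48683e-07 + 0.00180152 + 0.00136235 + 3.94019e-16 = 0.00316402
So the posterior for Class II is 0.00180152 / 0.00316402 ≈ 0.569.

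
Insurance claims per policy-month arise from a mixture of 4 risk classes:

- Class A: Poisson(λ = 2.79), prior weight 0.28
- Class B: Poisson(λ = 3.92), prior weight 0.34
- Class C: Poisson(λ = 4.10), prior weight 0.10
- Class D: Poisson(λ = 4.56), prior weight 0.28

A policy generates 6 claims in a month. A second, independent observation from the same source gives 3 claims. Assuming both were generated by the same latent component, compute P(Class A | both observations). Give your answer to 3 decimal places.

0.144

Posterior ∝ prior × likelihood, so P(k | x) ∝ π_k f_k(x); normalise over all components.
Since both observations come from the same component, the likelihood for component k is f_k(x₁)·f_k(x₂).
  L_A = [0.0402357] × [0.222321] = 0.00894522
  L_B = [0.0999884] × [0.199192] = 0.0199169
  L_C = [0.109336] × [0.190368] = 0.020814
  L_D = [0.130639] × [0.165333] = 0.021599
Prior × likelihood for each component:
  π_A·L_A = 0.28 × 0.00894522 = 0.00250466
  π_B·L_B = 0.34 × 0.0199169 = 0.00677175
  π_C·L_C = 0.10 × 0.020814 = 0.0020814
  π_D·L_D = 0.28 × 0.021599 = 0.00604773
Denominator: 0.00250466 + 0.00677175 + 0.0020814 + 0.00604773 = 0.0174055
So the posterior for Class A is 0.00250466 / 0.0174055 ≈ 0.144.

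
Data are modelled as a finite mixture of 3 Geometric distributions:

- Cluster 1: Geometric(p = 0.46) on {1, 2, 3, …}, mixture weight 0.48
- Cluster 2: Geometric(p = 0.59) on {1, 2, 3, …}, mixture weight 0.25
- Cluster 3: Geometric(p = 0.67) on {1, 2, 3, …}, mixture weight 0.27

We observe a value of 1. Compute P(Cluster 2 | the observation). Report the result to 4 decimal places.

0.2686

By Bayes' theorem, P(k | x) = P(Z=k) f_k(x) / Σ_j P(Z=j) f_j(x).
Geometric probabilities:
  L_1 = 0.46·(1−0.46)^0 = 0.46·1 = 0.46
  L_2 = 0.59·(1−0.59)^0 = 0.59·1 = 0.59
  L_3 = 0.67·(1−0.67)^0 = 0.67·1 = 0.67
Prior × likelihood for each component:
  P(Z=1)·L_1 = 0.48 × 0.46 = 0.2208
  P(Z=2)·L_2 = 0.25 × 0.59 = 0.1475
  P(Z=3)·L_3 = 0.27 × 0.67 = 0.1809
Evidence: 0.2208 + 0.1475 + 0.1809 = 0.5492
P(Cluster 2 | x) = 0.1475 / 0.5492 ≈ 0.2686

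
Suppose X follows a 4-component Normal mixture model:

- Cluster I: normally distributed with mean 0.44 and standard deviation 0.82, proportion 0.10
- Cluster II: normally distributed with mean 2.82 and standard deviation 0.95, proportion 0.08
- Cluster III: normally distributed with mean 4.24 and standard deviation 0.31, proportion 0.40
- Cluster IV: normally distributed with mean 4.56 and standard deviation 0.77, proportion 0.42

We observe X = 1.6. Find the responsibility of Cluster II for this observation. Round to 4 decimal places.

By Bayes' theorem, P(k | x) = P(Z=k) f_k(x) / Σ_j P(Z=j) f_j(x).
Evaluate each component's likelihood at the observed value:
  f_I = (1/(0.82·√(2π)))·exp(−(1.6−0.44)²/(2·0.82²)) = 0.486515·exp(-1.00059) = 0.178872
  f_II = (1/(0.95·√(2π)))·exp(−(1.6−2.82)²/(2·0.95²)) = 0.419939·exp(-0.82460) = 0.184106
  f_III = (1/(0.31·√(2π)))·exp(−(1.6−4.24)²/(2·0.31²)) = 1.286911·exp(-36.26223) = 2.29648e-16
  f_IV = (1/(0.77·√(2π)))·exp(−(1.6−4.56)²/(2·0.77²)) = 0.518107·exp(-7.38877) = 0.000320272
Weight by the priors:
  P(Z=I)·f_I = 0.10 × 0.178872 = 0.0178872
  P(Z=II)·f_II = 0.08 × 0.184106 = 0.0147285
  P(Z=III)·f_III = 0.40 × 2.29648e-16 = 9.18593e-17
  P(Z=IV)·f_IV = 0.42 × 0.000320272 = 0.000134514
Denominator: 0.0178872 + 0.0147285 + 9.18593e-17 + 0.000134514 = 0.0327502
So the posterior for Cluster II is 0.0147285 / 0.0327502 ≈ 0.4497.

0.4497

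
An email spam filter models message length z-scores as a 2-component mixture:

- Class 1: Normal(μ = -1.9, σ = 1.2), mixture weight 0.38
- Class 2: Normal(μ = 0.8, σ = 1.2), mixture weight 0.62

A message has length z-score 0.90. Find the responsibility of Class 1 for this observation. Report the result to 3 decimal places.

0.039

By Bayes' theorem, P(k | x) = P(Z=k) f_k(x) / Σ_j P(Z=j) f_j(x).
Evaluate each component's likelihood at the observed value:
  L_1 = 0.0218516
  L_2 = 0.3313
Prior × likelihood for each component:
  P(Z=1)·L_1 = 0.38 × 0.0218516 = 0.0083036
  P(Z=2)·L_2 = 0.62 × 0.3313 = 0.205406
Marginal: 0.0083036 + 0.205406 = 0.213709
So the posterior for Class 1 is 0.0083036 / 0.213709 ≈ 0.039.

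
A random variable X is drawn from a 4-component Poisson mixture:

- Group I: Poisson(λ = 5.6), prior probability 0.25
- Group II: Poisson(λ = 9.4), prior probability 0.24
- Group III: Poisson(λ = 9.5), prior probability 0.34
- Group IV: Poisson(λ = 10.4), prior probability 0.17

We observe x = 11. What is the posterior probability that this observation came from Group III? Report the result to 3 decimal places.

0.425

Apply Bayes' rule: the posterior for each component is proportional to its prior times its likelihood at x.
Component likelihoods at x = 11:
  f_I = e^(−5.6)·5.6^11/11! = 0.0157349
  f_II = e^(−9.4)·9.4^11/11! = 0.104926
  f_III = e^(−9.5)·9.5^11/11! = 0.106661
  f_IV = e^(−10.4)·10.4^11/11! = 0.117368
Weight by the priors:
  π_I·f_I = 0.25 × 0.0157349 = 0.00393372
  π_II·f_II = 0.24 × 0.104926 = 0.0251822
  π_III·f_III = 0.34 × 0.106661 = 0.0362648
  π_IV·f_IV = 0.17 × 0.117368 = 0.0199525
Marginal: 0.00393372 + 0.0251822 + 0.0362648 + 0.0199525 = 0.0853332
P(Group III | the observation) ≈ 0.425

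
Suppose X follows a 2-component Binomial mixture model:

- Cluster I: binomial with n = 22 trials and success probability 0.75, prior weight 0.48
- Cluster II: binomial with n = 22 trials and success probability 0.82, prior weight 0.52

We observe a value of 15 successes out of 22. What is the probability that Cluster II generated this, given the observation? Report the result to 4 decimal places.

0.2930

By Bayes' theorem, P(k | x) = π_k f_k(x) / Σ_j π_j f_j(x).
Binomial probabilities:
  p_I = C(22,15)·0.75^15·0.25^7 = 170544·0.0133635·6.10352e-05 = 0.139103
  p_II = C(22,15)·0.82^15·0.18^7 = 170544·0.0509575·6.1222e-06 = 0.0532049
Multiply by the mixture weights:
  π_I·p_I = 0.48 × 0.139103 = 0.0667693
  π_II·p_II = 0.52 × 0.0532049 = 0.0276666
Sum: 0.0667693 + 0.0276666 = 0.0944358
So the posterior for Cluster II is 0.0276666 / 0.0944358 ≈ 0.2930.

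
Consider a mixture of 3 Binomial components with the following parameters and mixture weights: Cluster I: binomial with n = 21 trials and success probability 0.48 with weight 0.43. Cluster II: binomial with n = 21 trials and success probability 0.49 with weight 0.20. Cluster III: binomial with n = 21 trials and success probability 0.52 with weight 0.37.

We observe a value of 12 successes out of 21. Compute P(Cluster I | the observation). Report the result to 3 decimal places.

Apply Bayes' rule: the posterior for each component is proportional to its prior times its likelihood at x.
Binomial probabilities:
  L_I = C(21,12)·0.48^12·0.52^9 = 293930·0.000149587·0.00277991 = 0.122227
  L_II = C(21,12)·0.49^12·0.51^9 = 293930·0.000191581·0.00233417 = 0.13144
  L_III = C(21,12)·0.52^12·0.48^9 = 293930·0.000390877·0.00135261 = 0.155401
Unnormalised posteriors:
  π_I·L_I = 0.43 × 0.122227 = 0.0525578
  π_II·L_II = 0.20 × 0.13144 = 0.0262881
  π_III·L_III = 0.37 × 0.155401 = 0.0574986
Evidence: 0.0525578 + 0.0262881 + 0.0574986 = 0.136344
P(Cluster I | the observation) ≈ 0.385

0.385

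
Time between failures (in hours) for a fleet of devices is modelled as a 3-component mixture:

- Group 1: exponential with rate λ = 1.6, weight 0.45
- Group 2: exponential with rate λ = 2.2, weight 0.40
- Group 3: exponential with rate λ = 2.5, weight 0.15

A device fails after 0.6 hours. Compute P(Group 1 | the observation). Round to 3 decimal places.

0.464

Posterior ∝ prior × likelihood, so P(k | x) ∝ P(Z=k) f_k(x); normalise over all components.
Exponential densities:
  f_1 = 0.612629
  f_2 = 0.587698
  f_3 = 0.557825
Weight by the priors:
  P(Z=1)·f_1 = 0.45 × 0.612629 = 0.275683
  P(Z=2)·f_2 = 0.40 × 0.587698 = 0.235079
  P(Z=3)·f_3 = 0.15 × 0.557825 = 0.0836738
Normaliser: 0.275683 + 0.235079 + 0.0836738 = 0.594436
Responsibility of Group 1: 0.275683 / 0.594436 ≈ 0.464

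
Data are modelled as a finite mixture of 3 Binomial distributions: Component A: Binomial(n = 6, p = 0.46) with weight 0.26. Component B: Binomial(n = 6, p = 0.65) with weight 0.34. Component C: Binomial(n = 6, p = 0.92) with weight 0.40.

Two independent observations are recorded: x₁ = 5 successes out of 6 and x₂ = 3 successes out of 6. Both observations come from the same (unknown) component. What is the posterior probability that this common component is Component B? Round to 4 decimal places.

P(component k | x) = w_k·f_k(x) / marginal(x), where marginal(x) = Σ_j w_j·f_j(x).
Since both observations come from the same component, the likelihood for component k is f_k(x₁)·f_k(x₂).
  p_A = [C(6,5)·0.46^5·0.54^1 = 6·0.0205963·0.54 = 0.066732] × [0.306538] = 0.0204559
  p_B = [C(6,5)·0.65^5·0.35^1 = 6·0.116029·0.35 = 0.243661] × [0.235491] = 0.05738
  p_C = [C(6,5)·0.92^5·0.08^1 = 6·0.659082·0.08 = 0.316359] × [0.00797377] = 0.00252257
Weight by the priors:
  w_A·p_A = 0.26 × 0.0204559 = 0.00531854
  w_B·p_B = 0.34 × 0.05738 = 0.0195092
  w_C·p_C = 0.40 × 0.00252257 = 0.00100903
Marginal: 0.00531854 + 0.0195092 + 0.00100903 = 0.0258368
So the posterior for Component B is 0.0195092 / 0.0258368 ≈ 0.7551.

0.7551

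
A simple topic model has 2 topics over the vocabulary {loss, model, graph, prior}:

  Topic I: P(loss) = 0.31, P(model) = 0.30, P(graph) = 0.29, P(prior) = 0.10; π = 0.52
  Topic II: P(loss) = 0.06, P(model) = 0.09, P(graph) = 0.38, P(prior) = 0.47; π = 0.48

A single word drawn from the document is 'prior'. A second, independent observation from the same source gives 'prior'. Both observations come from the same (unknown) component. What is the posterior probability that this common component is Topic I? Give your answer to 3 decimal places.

0.047

By Bayes' theorem, P(k | x) = w_k f_k(x) / Σ_j w_j f_j(x).
Since both observations come from the same component, the likelihood for component k is f_k(x₁)·f_k(x₂).
  p_I = [P(prior | comp) = 0.10] × [0.1] = 0.01
  p_II = [P(prior | comp) = 0.47] × [0.47] = 0.2209
Prior × likelihood for each component:
  w_I·p_I = 0.52 × 0.01 = 0.0052
  w_II·p_II = 0.48 × 0.2209 = 0.106032
Evidence: 0.0052 + 0.106032 = 0.111232
So the posterior for Topic I is 0.0052 / 0.111232 ≈ 0.047.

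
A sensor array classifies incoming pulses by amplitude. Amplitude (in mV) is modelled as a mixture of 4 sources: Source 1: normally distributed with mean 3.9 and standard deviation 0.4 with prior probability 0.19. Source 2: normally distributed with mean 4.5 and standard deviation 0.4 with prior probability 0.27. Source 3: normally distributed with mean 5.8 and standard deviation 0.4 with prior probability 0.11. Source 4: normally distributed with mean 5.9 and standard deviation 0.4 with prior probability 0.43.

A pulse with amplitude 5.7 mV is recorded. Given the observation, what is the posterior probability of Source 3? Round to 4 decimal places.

0.2180

By Bayes' theorem, P(k | x) = π_k f_k(x) / Σ_j π_j f_j(x).
Normal densities:
  L_1 = (1/(0.4·√(2π)))·exp(−(5.7−3.9)²/(2·0.4²)) = 0.997356·exp(-10.12500) = 3.99594e-05
  L_2 = (1/(0.4·√(2π)))·exp(−(5.7−4.5)²/(2·0.4²)) = 0.997356·exp(-4.50000) = 0.0110796
  L_3 = (1/(0.4·√(2π)))·exp(−(5.7−5.8)²/(2·0.4²)) = 0.997356·exp(-0.03125) = 0.96667
  L_4 = (1/(0.4·√(2π)))·exp(−(5.7−5.9)²/(2·0.4²)) = 0.997356·exp(-0.12500) = 0.880163
Unnormalised posteriors:
  π_1·L_1 = 0.19 × 3.99594e-05 = 7.59228e-06
  π_2·L_2 = 0.27 × 0.0110796 = 0.0029915
  π_3·L_3 = 0.11 × 0.96667 = 0.106334
  π_4·L_4 = 0.43 × 0.880163 = 0.37847
Denominator: 7.59228e-06 + 0.0029915 + 0.106334 + 0.37847 = 0.487803
P(Source 3 | 5.7 mV) ≈ 0.2180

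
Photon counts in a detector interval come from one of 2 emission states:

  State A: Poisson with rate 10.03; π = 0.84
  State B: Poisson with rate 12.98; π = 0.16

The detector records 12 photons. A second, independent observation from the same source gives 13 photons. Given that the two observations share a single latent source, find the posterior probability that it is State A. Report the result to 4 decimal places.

Apply Bayes' rule: the posterior for each component is proportional to its prior times its likelihood at x.
Since both observations come from the same component, the likelihood for component k is f_k(x₁)·f_k(x₂).
  f_A = [e^(−10.03)·10.03^12/12! = 0.0953456] × [0.0735628] = 0.00701389
  f_B = [e^(−12.98)·12.98^12/12! = 0.110108] × [0.109938] = 0.012105
Prior × likelihood for each component:
  π_A·f_A = 0.84 × 0.00701389 = 0.00589166
  π_B·f_B = 0.16 × 0.012105 = 0.0019368
Denominator: 0.00589166 + 0.0019368 = 0.00782847
P(State A | x₁, x₂) = 0.00589166 / 0.00782847 ≈ 0.7526

0.7526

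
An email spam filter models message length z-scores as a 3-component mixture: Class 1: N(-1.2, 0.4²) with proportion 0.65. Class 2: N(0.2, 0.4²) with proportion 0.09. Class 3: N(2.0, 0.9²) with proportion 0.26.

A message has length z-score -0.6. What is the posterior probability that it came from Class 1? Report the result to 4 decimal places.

0.9379

The responsibility of component k is π_k f_k(x) divided by Σ_j π_j f_j(x).
Normal densities:
  L_1 = 0.323794
  L_2 = 0.134977
  L_3 = 0.00683009
Prior × likelihood for each component:
  π_1·L_1 = 0.65 × 0.323794 = 0.210466
  π_2·L_2 = 0.09 × 0.134977 = 0.012148
  π_3·L_3 = 0.26 × 0.00683009 = 0.00177582
Sum: 0.210466 + 0.012148 + 0.00177582 = 0.22439
P(Class 1 | data) = 0.210466 / 0.22439 ≈ 0.9379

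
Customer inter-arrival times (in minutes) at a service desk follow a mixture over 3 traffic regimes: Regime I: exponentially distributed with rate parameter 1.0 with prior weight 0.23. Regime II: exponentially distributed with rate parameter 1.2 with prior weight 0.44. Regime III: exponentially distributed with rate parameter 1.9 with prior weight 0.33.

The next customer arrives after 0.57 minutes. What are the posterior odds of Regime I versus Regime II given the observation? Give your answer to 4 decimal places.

0.4882

Posterior odds = (P(Z=i) f_i(x)) / (P(Z=j) f_j(x)); the normalising sum cancels.
Component likelihoods at x = 0.57 minutes:
  f_I = 0.565525
  f_II = 0.605513
  f_III = 0.643299
Posterior odds = (P(Z=I)·f_I) / (P(Z=II)·f_II) = (0.23·0.565525) / (0.44·0.605513) = 0.130071 / 0.266426 ≈ 0.4882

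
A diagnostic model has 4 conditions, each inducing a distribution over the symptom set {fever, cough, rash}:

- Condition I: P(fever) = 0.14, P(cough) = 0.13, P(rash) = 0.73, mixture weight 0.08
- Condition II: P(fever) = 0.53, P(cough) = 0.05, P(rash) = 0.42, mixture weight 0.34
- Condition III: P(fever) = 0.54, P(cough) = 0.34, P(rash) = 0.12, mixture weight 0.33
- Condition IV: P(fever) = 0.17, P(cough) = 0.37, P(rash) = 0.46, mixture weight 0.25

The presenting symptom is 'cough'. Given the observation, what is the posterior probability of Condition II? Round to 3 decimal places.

The responsibility of component k is π_k f_k(x) divided by Σ_j π_j f_j(x).
Evaluate each component's likelihood at the observed value:
  p_I = P(cough | comp) = 0.13
  p_II = P(cough | comp) = 0.05
  p_III = P(cough | comp) = 0.34
  p_IV = P(cough | comp) = 0.37
Prior × likelihood for each component:
  π_I·p_I = 0.08 × 0.13 = 0.0104
  π_II·p_II = 0.34 × 0.05 = 0.017
  π_III·p_III = 0.33 × 0.34 = 0.1122
  π_IV·p_IV = 0.25 × 0.37 = 0.0925
Normaliser: 0.0104 + 0.017 + 0.1122 + 0.0925 = 0.2321
So the posterior for Condition II is 0.017 / 0.2321 ≈ 0.073.

0.073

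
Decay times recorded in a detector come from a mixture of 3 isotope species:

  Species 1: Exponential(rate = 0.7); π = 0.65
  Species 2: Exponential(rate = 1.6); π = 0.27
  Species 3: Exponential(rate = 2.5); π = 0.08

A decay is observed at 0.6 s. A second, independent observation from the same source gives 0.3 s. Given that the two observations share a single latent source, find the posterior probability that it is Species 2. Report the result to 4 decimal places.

Posterior ∝ prior × likelihood, so P(k | x) ∝ w_k f_k(x); normalise over all components.
Since both observations come from the same component, the likelihood for component k is f_k(x₁)·f_k(x₂).
  f_1 = [0.7·e^(−0.7·0.6) = 0.7·e^(−0.4200) = 0.459933] × [0.567409] = 0.26097
  f_2 = [1.6·e^(−1.6·0.6) = 1.6·e^(−0.9600) = 0.612629] × [0.990053] = 0.606535
  f_3 = [2.5·e^(−2.5·0.6) = 2.5·e^(−1.5000) = 0.557825] × [1.18092] = 0.658745
Multiply by the mixture weights:
  w_1·f_1 = 0.65 × 0.26097 = 0.16963
  w_2·f_2 = 0.27 × 0.606535 = 0.163764
  w_3·f_3 = 0.08 × 0.658745 = 0.0526996
Normaliser: 0.16963 + 0.163764 + 0.0526996 = 0.386095
Responsibility of Species 2: 0.163764 / 0.386095 ≈ 0.4242

0.4242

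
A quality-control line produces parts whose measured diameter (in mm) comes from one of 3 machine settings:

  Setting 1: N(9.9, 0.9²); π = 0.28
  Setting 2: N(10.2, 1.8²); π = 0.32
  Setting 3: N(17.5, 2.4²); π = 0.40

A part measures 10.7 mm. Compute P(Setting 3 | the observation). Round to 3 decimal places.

0.008

By Bayes' theorem, P(k | x) = π_k f_k(x) / Σ_j π_j f_j(x).
Normal densities:
  p_1 = 0.298603
  p_2 = 0.213247
  p_3 = 0.00300254
Multiply by the mixture weights:
  π_1·p_1 = 0.28 × 0.298603 = 0.0836089
  π_2·p_2 = 0.32 × 0.213247 = 0.068239
  π_3·p_3 = 0.40 × 0.00300254 = 0.00120102
Marginal: 0.0836089 + 0.068239 + 0.00120102 = 0.153049
So the posterior for Setting 3 is 0.00120102 / 0.153049 ≈ 0.008.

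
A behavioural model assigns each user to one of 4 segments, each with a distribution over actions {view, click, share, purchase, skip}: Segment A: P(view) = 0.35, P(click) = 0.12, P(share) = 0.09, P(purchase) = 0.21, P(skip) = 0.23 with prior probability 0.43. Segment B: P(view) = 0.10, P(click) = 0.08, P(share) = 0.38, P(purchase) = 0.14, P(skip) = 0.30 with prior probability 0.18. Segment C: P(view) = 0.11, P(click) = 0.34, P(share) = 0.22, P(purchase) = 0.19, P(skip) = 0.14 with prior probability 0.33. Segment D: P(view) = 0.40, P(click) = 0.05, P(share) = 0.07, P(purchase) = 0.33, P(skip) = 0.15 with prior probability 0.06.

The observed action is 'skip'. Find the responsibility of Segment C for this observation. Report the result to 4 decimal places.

0.2220

By Bayes' theorem, P(k | x) = P(Z=k) f_k(x) / Σ_j P(Z=j) f_j(x).
Categorical probabilities:
  p_A = P(skip | comp) = 0.23
  p_B = P(skip | comp) = 0.30
  p_C = P(skip | comp) = 0.14
  p_D = P(skip | comp) = 0.15
Multiply by the mixture weights:
  P(Z=A)·p_A = 0.43 × 0.23 = 0.0989
  P(Z=B)·p_B = 0.18 × 0.3 = 0.054
  P(Z=C)·p_C = 0.33 × 0.14 = 0.0462
  P(Z=D)·p_D = 0.06 × 0.15 = 0.009
Normaliser: 0.0989 + 0.054 + 0.0462 + 0.009 = 0.2081
So the posterior for Segment C is 0.0462 / 0.2081 ≈ 0.2220.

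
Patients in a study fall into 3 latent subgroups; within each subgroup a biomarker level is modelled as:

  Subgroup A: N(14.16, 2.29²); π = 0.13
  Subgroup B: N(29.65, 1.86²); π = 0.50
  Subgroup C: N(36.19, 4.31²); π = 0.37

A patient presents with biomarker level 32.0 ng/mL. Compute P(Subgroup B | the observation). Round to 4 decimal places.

0.6934

Posterior ∝ prior × likelihood, so P(k | x) ∝ π_k f_k(x); normalise over all components.
Normal densities:
  L_A = 1.15441e-14
  L_B = 0.0965537
  L_C = 0.0577044
Prior × likelihood for each component:
  π_A·L_A = 0.13 × 1.15441e-14 = 1.50073e-15
  π_B·L_B = 0.50 × 0.0965537 = 0.0482768
  π_C·L_C = 0.37 × 0.0577044 = 0.0213506
Denominator: 1.50073e-15 + 0.0482768 + 0.0213506 = 0.0696275
P(Subgroup B | the observation) ≈ 0.6934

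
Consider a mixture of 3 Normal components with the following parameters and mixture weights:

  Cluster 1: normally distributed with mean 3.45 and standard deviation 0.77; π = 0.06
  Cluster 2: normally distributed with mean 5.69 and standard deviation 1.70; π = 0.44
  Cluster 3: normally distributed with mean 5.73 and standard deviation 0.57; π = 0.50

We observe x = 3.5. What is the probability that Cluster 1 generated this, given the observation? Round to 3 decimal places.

0.407

Posterior ∝ prior × likelihood, so P(k | x) ∝ π_k f_k(x); normalise over all components.
Evaluate each component's likelihood at the observed value:
  p_1 = (1/(0.77·√(2π)))·exp(−(3.5−3.45)²/(2·0.77²)) = 0.518107·exp(-0.00211) = 0.517016
  p_2 = (1/(1.70·√(2π)))·exp(−(3.5−5.69)²/(2·1.70²)) = 0.234672·exp(-0.82978) = 0.102352
  p_3 = (1/(0.57·√(2π)))·exp(−(3.5−5.73)²/(2·0.57²)) = 0.699899·exp(-7.65297) = 0.000332195
Weight by the priors:
  π_1·p_1 = 0.06 × 0.517016 = 0.0310209
  π_2·p_2 = 0.44 × 0.102352 = 0.0450347
  π_3·p_3 = 0.50 × 0.000332195 = 0.000166097
Marginal: 0.0310209 + 0.0450347 + 0.000166097 = 0.0762217
So the posterior for Cluster 1 is 0.0310209 / 0.0762217 ≈ 0.407.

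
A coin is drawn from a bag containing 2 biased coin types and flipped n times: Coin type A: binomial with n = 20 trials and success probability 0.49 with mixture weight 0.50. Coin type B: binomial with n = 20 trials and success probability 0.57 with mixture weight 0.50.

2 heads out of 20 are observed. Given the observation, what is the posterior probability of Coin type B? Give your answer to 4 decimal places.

0.0590

P(component k | x) = π_k·f_k(x) / marginal(x), where marginal(x) = Σ_j π_j·f_j(x).
Binomial probabilities:
  L_A = C(20,2)·0.49^2·0.51^18 = 190·0.2401·5.44833e-06 = 0.000248547
  L_B = C(20,2)·0.57^2·0.43^18 = 190·0.3249·2.52599e-07 = 1.55932e-05
Weight by the priors:
  π_A·L_A = 0.50 × 0.000248547 = 0.000124274
  π_B·L_B = 0.50 × 1.55932e-05 = 7.7966e-06
Denominator: 0.000124274 + 7.7966e-06 = 0.00013207
Responsibility of Coin type B: 7.7966e-06 / 0.00013207 ≈ 0.0590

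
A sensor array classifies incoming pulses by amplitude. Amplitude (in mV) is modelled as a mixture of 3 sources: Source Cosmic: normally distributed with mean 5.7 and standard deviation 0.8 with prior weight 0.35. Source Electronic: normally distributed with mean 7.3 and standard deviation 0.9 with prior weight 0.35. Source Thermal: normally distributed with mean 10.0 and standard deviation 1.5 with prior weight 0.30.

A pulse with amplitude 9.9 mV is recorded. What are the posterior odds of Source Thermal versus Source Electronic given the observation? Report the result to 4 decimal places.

Only the two components matter; the odds are (P(Z=i) f_i(x)) / (P(Z=j) f_j(x)).
Normal densities:
  p_Cosmic = 5.16059e-07
  p_Electronic = 0.00683009
  p_Thermal = 0.265371
Odds = (0.30/0.35) × (0.265371/0.00683009) = 0.857143 × 38.8532 ≈ 33.3028

33.3028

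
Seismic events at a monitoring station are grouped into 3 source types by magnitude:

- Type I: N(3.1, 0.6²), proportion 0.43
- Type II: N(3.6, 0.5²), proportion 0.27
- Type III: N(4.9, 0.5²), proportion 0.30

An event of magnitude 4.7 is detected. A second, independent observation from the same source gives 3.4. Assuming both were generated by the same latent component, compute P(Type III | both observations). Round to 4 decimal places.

0.0939

The responsibility of component k is π_k f_k(x) divided by Σ_j π_j f_j(x).
Since both observations come from the same component, the likelihood for component k is f_k(x₁)·f_k(x₂).
  f_I = [0.0189933] × [0.586776] = 0.0111448
  f_II = [0.0709492] × [0.73654] = 0.0522569
  f_III = [0.73654] × [0.0088637] = 0.00652847
Prior × likelihood for each component:
  π_I·f_I = 0.43 × 0.0111448 = 0.00479227
  π_II·f_II = 0.27 × 0.0522569 = 0.0141094
  π_III·f_III = 0.30 × 0.00652847 = 0.00195854
Denominator: 0.00479227 + 0.0141094 + 0.00195854 = 0.0208602
P(Type III | x) = 0.00195854 / 0.0208602 ≈ 0.0939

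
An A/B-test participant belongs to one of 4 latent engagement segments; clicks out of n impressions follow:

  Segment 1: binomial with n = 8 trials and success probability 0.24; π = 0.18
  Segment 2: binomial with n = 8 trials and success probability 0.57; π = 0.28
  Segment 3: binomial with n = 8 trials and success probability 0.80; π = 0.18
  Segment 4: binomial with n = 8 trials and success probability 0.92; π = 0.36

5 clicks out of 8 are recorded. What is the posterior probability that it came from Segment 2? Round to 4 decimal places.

By Bayes' theorem, P(k | x) = w_k f_k(x) / Σ_j w_j f_j(x).
Evaluate each component's likelihood at the observed value:
  p_1 = C(8,5)·0.24^5·0.76^3 = 56·0.000796262·0.438976 = 0.0195742
  p_2 = C(8,5)·0.57^5·0.43^3 = 56·0.0601692·0.079507 = 0.267897
  p_3 = C(8,5)·0.80^5·0.20^3 = 56·0.32768·0.008 = 0.146801
  p_4 = C(8,5)·0.92^5·0.08^3 = 56·0.659082·0.000512 = 0.0188972
Weight by the priors:
  w_1·p_1 = 0.18 × 0.0195742 = 0.00352336
  w_2·p_2 = 0.28 × 0.267897 = 0.0750111
  w_3·p_3 = 0.18 × 0.146801 = 0.0264241
  w_4·p_4 = 0.36 × 0.0188972 = 0.00680299
Sum: 0.00352336 + 0.0750111 + 0.0264241 + 0.00680299 = 0.111762
So the posterior for Segment 2 is 0.0750111 / 0.111762 ≈ 0.6712.

0.6712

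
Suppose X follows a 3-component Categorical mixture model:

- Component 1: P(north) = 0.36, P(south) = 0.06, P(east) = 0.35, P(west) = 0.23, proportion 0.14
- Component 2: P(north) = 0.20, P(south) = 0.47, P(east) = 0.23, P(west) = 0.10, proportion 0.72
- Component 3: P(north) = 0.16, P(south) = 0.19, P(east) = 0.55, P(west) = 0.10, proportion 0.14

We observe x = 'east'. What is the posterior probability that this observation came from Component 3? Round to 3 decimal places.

0.264

P(component k | x) = P(Z=k)·f_k(x) / marginal(x), where marginal(x) = Σ_j P(Z=j)·f_j(x).
Categorical probabilities:
  p_1 = 0.35
  p_2 = 0.23
  p_3 = 0.55
Prior × likelihood for each component:
  P(Z=1)·p_1 = 0.14 × 0.35 = 0.049
  P(Z=2)·p_2 = 0.72 × 0.23 = 0.1656
  P(Z=3)·p_3 = 0.14 × 0.55 = 0.077
Evidence: 0.049 + 0.1656 + 0.077 = 0.2916
Responsibility of Component 3: 0.077 / 0.2916 ≈ 0.264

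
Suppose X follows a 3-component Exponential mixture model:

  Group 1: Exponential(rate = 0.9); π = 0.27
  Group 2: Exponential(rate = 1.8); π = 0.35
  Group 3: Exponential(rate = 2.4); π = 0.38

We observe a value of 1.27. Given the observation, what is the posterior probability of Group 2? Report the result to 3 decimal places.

By Bayes' theorem, P(k | x) = P(Z=k) f_k(x) / Σ_j P(Z=j) f_j(x).
Evaluate each component's likelihood at the observed value:
  L_1 = 0.286975
  L_2 = 0.18301
  L_3 = 0.113889
Unnormalised posteriors:
  P(Z=1)·L_1 = 0.27 × 0.286975 = 0.0774832
  P(Z=2)·L_2 = 0.35 × 0.18301 = 0.0640536
  P(Z=3)·L_3 = 0.38 × 0.113889 = 0.0432778
Denominator: 0.0774832 + 0.0640536 + 0.0432778 = 0.184815
P(Group 2 | data) ≈ 0.347

0.347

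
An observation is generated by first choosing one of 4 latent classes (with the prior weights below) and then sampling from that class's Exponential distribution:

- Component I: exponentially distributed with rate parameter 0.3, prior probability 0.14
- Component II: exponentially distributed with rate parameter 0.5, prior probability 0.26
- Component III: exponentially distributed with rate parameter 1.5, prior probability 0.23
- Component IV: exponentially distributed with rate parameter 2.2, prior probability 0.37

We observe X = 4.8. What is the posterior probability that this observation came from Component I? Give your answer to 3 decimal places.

The responsibility of component k is π_k f_k(x) divided by Σ_j π_j f_j(x).
Evaluate each component's likelihood at the observed value:
  f_I = 0.0710783
  f_II = 0.045359
  f_III = 0.00111988
  f_IV = 5.70523e-05
Multiply by the mixture weights:
  π_I·f_I = 0.14 × 0.0710783 = 0.00995097
  π_II·f_II = 0.26 × 0.045359 = 0.0117933
  π_III·f_III = 0.23 × 0.00111988 = 0.000257572
  π_IV·f_IV = 0.37 × 5.70523e-05 = 2.11093e-05
Sum: 0.00995097 + 0.0117933 + 0.000257572 + 2.11093e-05 = 0.022023
P(Component I | the observation) ≈ 0.452

0.452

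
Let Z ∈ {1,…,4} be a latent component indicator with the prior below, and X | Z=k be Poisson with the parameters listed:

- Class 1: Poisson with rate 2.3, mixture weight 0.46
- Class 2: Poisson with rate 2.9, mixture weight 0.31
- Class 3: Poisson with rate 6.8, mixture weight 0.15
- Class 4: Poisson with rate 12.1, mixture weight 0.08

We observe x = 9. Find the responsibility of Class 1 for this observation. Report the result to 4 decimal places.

0.0104

P(component k | x) = π_k·f_k(x) / marginal(x), where marginal(x) = Σ_j π_j·f_j(x).
Poisson probabilities:
  p_1 = 0.000497634
  p_2 = 0.00219971
  p_3 = 0.0954146
  p_4 = 0.0851809
Multiply by the mixture weights:
  π_1·p_1 = 0.46 × 0.000497634 = 0.000228912
  π_2·p_2 = 0.31 × 0.00219971 = 0.000681909
  π_3·p_3 = 0.15 × 0.0954146 = 0.0143122
  π_4·p_4 = 0.08 × 0.0851809 = 0.00681447
Denominator: 0.000228912 + 0.000681909 + 0.0143122 + 0.00681447 = 0.0220375
P(Class 1 | 9) ≈ 0.0104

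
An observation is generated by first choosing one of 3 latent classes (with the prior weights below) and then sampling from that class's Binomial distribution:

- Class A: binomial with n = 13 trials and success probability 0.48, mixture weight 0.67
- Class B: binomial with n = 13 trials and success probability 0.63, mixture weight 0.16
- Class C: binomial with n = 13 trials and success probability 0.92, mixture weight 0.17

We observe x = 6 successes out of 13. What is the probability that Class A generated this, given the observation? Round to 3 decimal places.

0.899

Apply Bayes' rule: the posterior for each component is proportional to its prior times its likelihood at x.
Evaluate each component's likelihood at the observed value:
  p_A = 0.215769
  p_B = 0.101853
  p_C = 2.1821e-05
Unnormalised posteriors:
  π_A·p_A = 0.67 × 0.215769 = 0.144565
  π_B·p_B = 0.16 × 0.101853 = 0.0162964
  π_C·p_C = 0.17 × 2.1821e-05 = 3.70957e-06
Normaliser: 0.144565 + 0.0162964 + 3.70957e-06 = 0.160865
P(Class A | 6 successes out of 13) = 0.144565 / 0.160865 ≈ 0.899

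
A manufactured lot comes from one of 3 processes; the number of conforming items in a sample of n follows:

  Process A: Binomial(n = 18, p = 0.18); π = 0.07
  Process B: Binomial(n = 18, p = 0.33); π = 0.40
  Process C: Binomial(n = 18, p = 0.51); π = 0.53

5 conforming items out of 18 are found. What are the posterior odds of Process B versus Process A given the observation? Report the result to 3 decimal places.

8.562

Only the two components matter; the odds are (w_i f_i(x)) / (w_j f_j(x)).
Binomial probabilities:
  L_A = C(18,5)·0.18^5·0.82^13 = 8568·0.000188957·0.0757844 = 0.122694
  L_B = C(18,5)·0.33^5·0.67^13 = 8568·0.00391354·0.00548242 = 0.183832
  L_C = C(18,5)·0.51^5·0.49^13 = 8568·0.0345025·9.38748e-05 = 0.027751
0.0735329 / 0.00858856 ≈ 8.562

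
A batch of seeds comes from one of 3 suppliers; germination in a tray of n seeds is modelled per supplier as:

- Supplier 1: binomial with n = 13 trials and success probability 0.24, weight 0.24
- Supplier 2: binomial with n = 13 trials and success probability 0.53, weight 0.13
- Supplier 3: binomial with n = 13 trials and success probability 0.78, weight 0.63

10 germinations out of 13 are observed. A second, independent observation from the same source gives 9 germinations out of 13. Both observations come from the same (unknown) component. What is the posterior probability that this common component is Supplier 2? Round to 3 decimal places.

0.026

The responsibility of component k is π_k f_k(x) divided by Σ_j π_j f_j(x).
Since both observations come from the same component, the likelihood for component k is f_k(x₁)·f_k(x₂).
  L_1 = [C(13,10)·0.24^10·0.76^3 = 286·6.34034e-07·0.438976 = 7.96011e-05] × [0.000630176] = 5.01627e-08
  L_2 = [C(13,10)·0.53^10·0.47^3 = 286·0.00174887·0.103823 = 0.05193] × [0.115128] = 0.00597859
  L_3 = [C(13,10)·0.78^10·0.22^3 = 286·0.0833578·0.010648 = 0.253852] × [0.178998] = 0.045439
Multiply by the mixture weights:
  π_1·L_1 = 0.24 × 5.01627e-08 = 1.2039e-08
  π_2·L_2 = 0.13 × 0.00597859 = 0.000777216
  π_3·L_3 = 0.63 × 0.045439 = 0.0286265
Marginal: 1.2039e-08 + 0.000777216 + 0.0286265 = 0.0294038
Responsibility of Supplier 2: 0.000777216 / 0.0294038 ≈ 0.026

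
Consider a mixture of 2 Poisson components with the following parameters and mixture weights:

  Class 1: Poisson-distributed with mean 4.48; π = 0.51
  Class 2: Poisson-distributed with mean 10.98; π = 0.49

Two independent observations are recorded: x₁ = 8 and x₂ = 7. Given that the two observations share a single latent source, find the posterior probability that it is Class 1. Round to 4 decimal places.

By Bayes' theorem, P(k | x) = π_k f_k(x) / Σ_j π_j f_j(x).
Since both observations come from the same component, the likelihood for component k is f_k(x₁)·f_k(x₂).
  L_1 = [e^(−4.48)·4.48^8/8! = 0.0456104] × [0.0814472] = 0.00371484
  L_2 = [e^(−10.98)·10.98^8/8! = 0.0892781] × [0.0650478] = 0.00580734
Prior × likelihood for each component:
  π_1·L_1 = 0.51 × 0.00371484 = 0.00189457
  π_2·L_2 = 0.49 × 0.00580734 = 0.0028456
Evidence: 0.00189457 + 0.0028456 = 0.00474017
P(Class 1 | x₁,x₂) ≈ 0.3997

0.3997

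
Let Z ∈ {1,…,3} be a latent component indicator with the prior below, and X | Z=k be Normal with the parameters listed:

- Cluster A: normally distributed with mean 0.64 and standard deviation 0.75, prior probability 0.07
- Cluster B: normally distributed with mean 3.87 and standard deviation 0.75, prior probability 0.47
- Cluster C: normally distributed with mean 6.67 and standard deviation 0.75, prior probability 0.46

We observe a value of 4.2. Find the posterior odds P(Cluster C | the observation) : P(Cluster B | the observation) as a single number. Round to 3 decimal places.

0.005

The posterior odds equal the prior odds times the likelihood ratio: (π_i/π_j)·(f_i(x)/f_j(x)).
Evaluate each component's likelihood at the observed value:
  L_A = (1/(0.75·√(2π)))·exp(−(4.2−0.64)²/(2·0.75²)) = 0.531923·exp(-11.26542) = 6.813e-06
  L_B = (1/(0.75·√(2π)))·exp(−(4.2−3.87)²/(2·0.75²)) = 0.531923·exp(-0.09680) = 0.482847
  L_C = (1/(0.75·√(2π)))·exp(−(4.2−6.67)²/(2·0.75²)) = 0.531923·exp(-5.42302) = 0.0023478
0.00107999 / 0.226938 ≈ 0.005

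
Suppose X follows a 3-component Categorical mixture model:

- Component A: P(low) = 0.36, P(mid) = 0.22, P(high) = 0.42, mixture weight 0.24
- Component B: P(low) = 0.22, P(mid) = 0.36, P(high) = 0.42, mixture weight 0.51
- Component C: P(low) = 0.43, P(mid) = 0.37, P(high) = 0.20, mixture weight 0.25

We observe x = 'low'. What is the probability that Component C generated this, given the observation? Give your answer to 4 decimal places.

P(component k | x) = P(Z=k)·f_k(x) / marginal(x), where marginal(x) = Σ_j P(Z=j)·f_j(x).
Evaluate each component's likelihood at the observed value:
  p_A = 0.36
  p_B = 0.22
  p_C = 0.43
Unnormalised posteriors:
  P(Z=A)·p_A = 0.24 × 0.36 = 0.0864
  P(Z=B)·p_B = 0.51 × 0.22 = 0.1122
  P(Z=C)·p_C = 0.25 × 0.43 = 0.1075
Evidence: 0.0864 + 0.1122 + 0.1075 = 0.3061
P(Component C | the observation) ≈ 0.3512

0.3512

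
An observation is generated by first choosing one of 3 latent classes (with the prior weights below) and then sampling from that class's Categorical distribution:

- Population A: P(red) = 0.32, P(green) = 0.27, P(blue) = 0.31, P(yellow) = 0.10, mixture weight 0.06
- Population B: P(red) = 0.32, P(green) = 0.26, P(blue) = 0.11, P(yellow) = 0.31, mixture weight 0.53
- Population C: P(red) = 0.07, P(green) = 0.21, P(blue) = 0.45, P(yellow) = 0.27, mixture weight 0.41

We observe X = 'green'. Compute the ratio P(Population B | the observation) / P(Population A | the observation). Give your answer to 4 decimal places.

8.5062

Posterior odds = (π_i f_i(x)) / (π_j f_j(x)); the normalising sum cancels.
Component likelihoods at x = 'green':
  p_A = P(green | comp) = 0.27
  p_B = P(green | comp) = 0.26
  p_C = P(green | comp) = 0.21
0.1378 / 0.0162 ≈ 8.5062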